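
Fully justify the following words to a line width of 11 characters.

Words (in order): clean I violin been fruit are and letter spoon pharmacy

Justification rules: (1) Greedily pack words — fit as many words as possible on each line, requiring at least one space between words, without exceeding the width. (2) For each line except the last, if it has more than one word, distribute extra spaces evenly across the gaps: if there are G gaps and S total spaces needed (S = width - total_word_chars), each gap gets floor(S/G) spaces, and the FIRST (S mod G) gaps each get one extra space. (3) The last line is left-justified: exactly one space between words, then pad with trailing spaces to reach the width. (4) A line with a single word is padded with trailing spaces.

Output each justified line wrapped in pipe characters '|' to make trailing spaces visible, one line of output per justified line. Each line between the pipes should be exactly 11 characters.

Answer: |clean     I|
|violin been|
|fruit   are|
|and  letter|
|spoon      |
|pharmacy   |

Derivation:
Line 1: ['clean', 'I'] (min_width=7, slack=4)
Line 2: ['violin', 'been'] (min_width=11, slack=0)
Line 3: ['fruit', 'are'] (min_width=9, slack=2)
Line 4: ['and', 'letter'] (min_width=10, slack=1)
Line 5: ['spoon'] (min_width=5, slack=6)
Line 6: ['pharmacy'] (min_width=8, slack=3)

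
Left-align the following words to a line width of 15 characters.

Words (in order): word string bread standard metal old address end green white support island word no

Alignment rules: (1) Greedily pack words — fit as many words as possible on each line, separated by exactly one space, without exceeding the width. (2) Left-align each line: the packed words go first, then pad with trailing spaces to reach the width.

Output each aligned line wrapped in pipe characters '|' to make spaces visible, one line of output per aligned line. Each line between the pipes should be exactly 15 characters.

Answer: |word string    |
|bread standard |
|metal old      |
|address end    |
|green white    |
|support island |
|word no        |

Derivation:
Line 1: ['word', 'string'] (min_width=11, slack=4)
Line 2: ['bread', 'standard'] (min_width=14, slack=1)
Line 3: ['metal', 'old'] (min_width=9, slack=6)
Line 4: ['address', 'end'] (min_width=11, slack=4)
Line 5: ['green', 'white'] (min_width=11, slack=4)
Line 6: ['support', 'island'] (min_width=14, slack=1)
Line 7: ['word', 'no'] (min_width=7, slack=8)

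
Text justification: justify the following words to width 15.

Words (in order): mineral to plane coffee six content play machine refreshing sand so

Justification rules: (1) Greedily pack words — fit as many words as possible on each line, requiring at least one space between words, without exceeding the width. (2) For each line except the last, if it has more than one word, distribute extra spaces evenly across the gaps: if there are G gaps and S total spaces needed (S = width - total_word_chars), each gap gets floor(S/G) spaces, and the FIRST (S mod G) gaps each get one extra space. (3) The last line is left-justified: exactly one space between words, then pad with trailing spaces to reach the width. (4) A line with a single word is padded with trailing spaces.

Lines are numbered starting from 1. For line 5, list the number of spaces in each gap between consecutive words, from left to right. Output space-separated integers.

Answer: 1

Derivation:
Line 1: ['mineral', 'to'] (min_width=10, slack=5)
Line 2: ['plane', 'coffee'] (min_width=12, slack=3)
Line 3: ['six', 'content'] (min_width=11, slack=4)
Line 4: ['play', 'machine'] (min_width=12, slack=3)
Line 5: ['refreshing', 'sand'] (min_width=15, slack=0)
Line 6: ['so'] (min_width=2, slack=13)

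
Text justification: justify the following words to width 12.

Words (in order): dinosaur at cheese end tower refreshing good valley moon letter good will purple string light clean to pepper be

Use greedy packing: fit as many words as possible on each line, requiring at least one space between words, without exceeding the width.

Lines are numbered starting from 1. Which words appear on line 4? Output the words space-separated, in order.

Line 1: ['dinosaur', 'at'] (min_width=11, slack=1)
Line 2: ['cheese', 'end'] (min_width=10, slack=2)
Line 3: ['tower'] (min_width=5, slack=7)
Line 4: ['refreshing'] (min_width=10, slack=2)
Line 5: ['good', 'valley'] (min_width=11, slack=1)
Line 6: ['moon', 'letter'] (min_width=11, slack=1)
Line 7: ['good', 'will'] (min_width=9, slack=3)
Line 8: ['purple'] (min_width=6, slack=6)
Line 9: ['string', 'light'] (min_width=12, slack=0)
Line 10: ['clean', 'to'] (min_width=8, slack=4)
Line 11: ['pepper', 'be'] (min_width=9, slack=3)

Answer: refreshing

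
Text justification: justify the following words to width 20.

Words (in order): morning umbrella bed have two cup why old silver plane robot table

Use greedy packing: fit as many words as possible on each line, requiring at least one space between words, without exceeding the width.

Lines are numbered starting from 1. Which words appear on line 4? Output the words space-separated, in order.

Line 1: ['morning', 'umbrella', 'bed'] (min_width=20, slack=0)
Line 2: ['have', 'two', 'cup', 'why', 'old'] (min_width=20, slack=0)
Line 3: ['silver', 'plane', 'robot'] (min_width=18, slack=2)
Line 4: ['table'] (min_width=5, slack=15)

Answer: table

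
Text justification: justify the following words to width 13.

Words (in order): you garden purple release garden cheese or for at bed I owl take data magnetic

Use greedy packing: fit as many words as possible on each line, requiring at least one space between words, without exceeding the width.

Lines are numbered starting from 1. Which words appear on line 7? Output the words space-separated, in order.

Line 1: ['you', 'garden'] (min_width=10, slack=3)
Line 2: ['purple'] (min_width=6, slack=7)
Line 3: ['release'] (min_width=7, slack=6)
Line 4: ['garden', 'cheese'] (min_width=13, slack=0)
Line 5: ['or', 'for', 'at', 'bed'] (min_width=13, slack=0)
Line 6: ['I', 'owl', 'take'] (min_width=10, slack=3)
Line 7: ['data', 'magnetic'] (min_width=13, slack=0)

Answer: data magnetic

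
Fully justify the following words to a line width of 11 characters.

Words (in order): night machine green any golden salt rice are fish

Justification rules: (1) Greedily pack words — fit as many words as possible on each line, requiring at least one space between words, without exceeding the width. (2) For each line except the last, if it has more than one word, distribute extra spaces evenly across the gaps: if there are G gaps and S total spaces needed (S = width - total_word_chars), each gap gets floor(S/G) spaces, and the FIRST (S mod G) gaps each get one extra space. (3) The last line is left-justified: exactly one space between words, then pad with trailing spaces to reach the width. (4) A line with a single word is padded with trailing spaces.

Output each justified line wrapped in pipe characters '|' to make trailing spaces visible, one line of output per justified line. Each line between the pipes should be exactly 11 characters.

Answer: |night      |
|machine    |
|green   any|
|golden salt|
|rice    are|
|fish       |

Derivation:
Line 1: ['night'] (min_width=5, slack=6)
Line 2: ['machine'] (min_width=7, slack=4)
Line 3: ['green', 'any'] (min_width=9, slack=2)
Line 4: ['golden', 'salt'] (min_width=11, slack=0)
Line 5: ['rice', 'are'] (min_width=8, slack=3)
Line 6: ['fish'] (min_width=4, slack=7)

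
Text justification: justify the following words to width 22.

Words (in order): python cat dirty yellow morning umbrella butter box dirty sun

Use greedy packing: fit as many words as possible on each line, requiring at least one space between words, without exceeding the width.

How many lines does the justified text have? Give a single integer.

Answer: 4

Derivation:
Line 1: ['python', 'cat', 'dirty'] (min_width=16, slack=6)
Line 2: ['yellow', 'morning'] (min_width=14, slack=8)
Line 3: ['umbrella', 'butter', 'box'] (min_width=19, slack=3)
Line 4: ['dirty', 'sun'] (min_width=9, slack=13)
Total lines: 4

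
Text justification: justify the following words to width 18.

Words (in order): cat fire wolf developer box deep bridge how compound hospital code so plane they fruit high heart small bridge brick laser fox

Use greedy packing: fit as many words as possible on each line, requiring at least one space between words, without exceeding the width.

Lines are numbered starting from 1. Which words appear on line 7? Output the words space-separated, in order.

Line 1: ['cat', 'fire', 'wolf'] (min_width=13, slack=5)
Line 2: ['developer', 'box', 'deep'] (min_width=18, slack=0)
Line 3: ['bridge', 'how'] (min_width=10, slack=8)
Line 4: ['compound', 'hospital'] (min_width=17, slack=1)
Line 5: ['code', 'so', 'plane', 'they'] (min_width=18, slack=0)
Line 6: ['fruit', 'high', 'heart'] (min_width=16, slack=2)
Line 7: ['small', 'bridge', 'brick'] (min_width=18, slack=0)
Line 8: ['laser', 'fox'] (min_width=9, slack=9)

Answer: small bridge brick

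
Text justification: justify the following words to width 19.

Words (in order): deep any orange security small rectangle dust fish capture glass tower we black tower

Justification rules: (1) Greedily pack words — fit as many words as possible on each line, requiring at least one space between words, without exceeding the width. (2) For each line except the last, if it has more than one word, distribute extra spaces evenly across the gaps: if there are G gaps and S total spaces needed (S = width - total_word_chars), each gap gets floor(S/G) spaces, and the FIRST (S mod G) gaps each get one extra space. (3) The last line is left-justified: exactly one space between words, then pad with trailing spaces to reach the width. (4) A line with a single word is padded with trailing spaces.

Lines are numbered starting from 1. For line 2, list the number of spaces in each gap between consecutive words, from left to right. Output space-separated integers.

Line 1: ['deep', 'any', 'orange'] (min_width=15, slack=4)
Line 2: ['security', 'small'] (min_width=14, slack=5)
Line 3: ['rectangle', 'dust', 'fish'] (min_width=19, slack=0)
Line 4: ['capture', 'glass', 'tower'] (min_width=19, slack=0)
Line 5: ['we', 'black', 'tower'] (min_width=14, slack=5)

Answer: 6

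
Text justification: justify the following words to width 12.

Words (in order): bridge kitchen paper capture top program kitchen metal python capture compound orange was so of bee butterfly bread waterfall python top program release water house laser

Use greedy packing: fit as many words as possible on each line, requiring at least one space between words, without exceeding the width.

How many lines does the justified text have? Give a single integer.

Answer: 19

Derivation:
Line 1: ['bridge'] (min_width=6, slack=6)
Line 2: ['kitchen'] (min_width=7, slack=5)
Line 3: ['paper'] (min_width=5, slack=7)
Line 4: ['capture', 'top'] (min_width=11, slack=1)
Line 5: ['program'] (min_width=7, slack=5)
Line 6: ['kitchen'] (min_width=7, slack=5)
Line 7: ['metal', 'python'] (min_width=12, slack=0)
Line 8: ['capture'] (min_width=7, slack=5)
Line 9: ['compound'] (min_width=8, slack=4)
Line 10: ['orange', 'was'] (min_width=10, slack=2)
Line 11: ['so', 'of', 'bee'] (min_width=9, slack=3)
Line 12: ['butterfly'] (min_width=9, slack=3)
Line 13: ['bread'] (min_width=5, slack=7)
Line 14: ['waterfall'] (min_width=9, slack=3)
Line 15: ['python', 'top'] (min_width=10, slack=2)
Line 16: ['program'] (min_width=7, slack=5)
Line 17: ['release'] (min_width=7, slack=5)
Line 18: ['water', 'house'] (min_width=11, slack=1)
Line 19: ['laser'] (min_width=5, slack=7)
Total lines: 19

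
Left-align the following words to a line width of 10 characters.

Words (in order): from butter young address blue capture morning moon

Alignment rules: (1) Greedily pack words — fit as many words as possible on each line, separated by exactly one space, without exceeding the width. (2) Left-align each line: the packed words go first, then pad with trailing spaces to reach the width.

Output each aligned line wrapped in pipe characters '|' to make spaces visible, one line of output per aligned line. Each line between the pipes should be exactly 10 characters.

Answer: |from      |
|butter    |
|young     |
|address   |
|blue      |
|capture   |
|morning   |
|moon      |

Derivation:
Line 1: ['from'] (min_width=4, slack=6)
Line 2: ['butter'] (min_width=6, slack=4)
Line 3: ['young'] (min_width=5, slack=5)
Line 4: ['address'] (min_width=7, slack=3)
Line 5: ['blue'] (min_width=4, slack=6)
Line 6: ['capture'] (min_width=7, slack=3)
Line 7: ['morning'] (min_width=7, slack=3)
Line 8: ['moon'] (min_width=4, slack=6)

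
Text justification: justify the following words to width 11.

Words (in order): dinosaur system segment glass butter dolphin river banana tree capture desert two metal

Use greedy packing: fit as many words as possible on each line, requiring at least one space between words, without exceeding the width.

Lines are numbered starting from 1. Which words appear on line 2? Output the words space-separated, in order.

Line 1: ['dinosaur'] (min_width=8, slack=3)
Line 2: ['system'] (min_width=6, slack=5)
Line 3: ['segment'] (min_width=7, slack=4)
Line 4: ['glass'] (min_width=5, slack=6)
Line 5: ['butter'] (min_width=6, slack=5)
Line 6: ['dolphin'] (min_width=7, slack=4)
Line 7: ['river'] (min_width=5, slack=6)
Line 8: ['banana', 'tree'] (min_width=11, slack=0)
Line 9: ['capture'] (min_width=7, slack=4)
Line 10: ['desert', 'two'] (min_width=10, slack=1)
Line 11: ['metal'] (min_width=5, slack=6)

Answer: system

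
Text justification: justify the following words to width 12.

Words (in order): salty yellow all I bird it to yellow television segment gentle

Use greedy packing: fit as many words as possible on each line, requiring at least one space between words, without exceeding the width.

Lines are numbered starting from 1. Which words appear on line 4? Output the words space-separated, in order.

Line 1: ['salty', 'yellow'] (min_width=12, slack=0)
Line 2: ['all', 'I', 'bird'] (min_width=10, slack=2)
Line 3: ['it', 'to', 'yellow'] (min_width=12, slack=0)
Line 4: ['television'] (min_width=10, slack=2)
Line 5: ['segment'] (min_width=7, slack=5)
Line 6: ['gentle'] (min_width=6, slack=6)

Answer: television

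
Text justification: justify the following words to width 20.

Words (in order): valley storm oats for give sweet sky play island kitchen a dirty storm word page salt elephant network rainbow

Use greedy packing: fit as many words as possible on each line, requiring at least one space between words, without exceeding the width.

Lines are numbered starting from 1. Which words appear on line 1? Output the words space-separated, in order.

Answer: valley storm oats

Derivation:
Line 1: ['valley', 'storm', 'oats'] (min_width=17, slack=3)
Line 2: ['for', 'give', 'sweet', 'sky'] (min_width=18, slack=2)
Line 3: ['play', 'island', 'kitchen'] (min_width=19, slack=1)
Line 4: ['a', 'dirty', 'storm', 'word'] (min_width=18, slack=2)
Line 5: ['page', 'salt', 'elephant'] (min_width=18, slack=2)
Line 6: ['network', 'rainbow'] (min_width=15, slack=5)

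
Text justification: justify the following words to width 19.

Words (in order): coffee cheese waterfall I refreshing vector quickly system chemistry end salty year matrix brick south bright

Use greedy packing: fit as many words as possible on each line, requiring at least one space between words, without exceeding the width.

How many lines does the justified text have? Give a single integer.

Line 1: ['coffee', 'cheese'] (min_width=13, slack=6)
Line 2: ['waterfall', 'I'] (min_width=11, slack=8)
Line 3: ['refreshing', 'vector'] (min_width=17, slack=2)
Line 4: ['quickly', 'system'] (min_width=14, slack=5)
Line 5: ['chemistry', 'end', 'salty'] (min_width=19, slack=0)
Line 6: ['year', 'matrix', 'brick'] (min_width=17, slack=2)
Line 7: ['south', 'bright'] (min_width=12, slack=7)
Total lines: 7

Answer: 7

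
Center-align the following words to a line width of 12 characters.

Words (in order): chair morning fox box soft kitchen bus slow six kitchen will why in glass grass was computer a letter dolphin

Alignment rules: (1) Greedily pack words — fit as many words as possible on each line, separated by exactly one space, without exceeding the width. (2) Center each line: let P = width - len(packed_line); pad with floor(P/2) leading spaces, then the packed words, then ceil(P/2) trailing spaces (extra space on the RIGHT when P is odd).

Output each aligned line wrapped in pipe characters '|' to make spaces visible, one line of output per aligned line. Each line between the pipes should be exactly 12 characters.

Line 1: ['chair'] (min_width=5, slack=7)
Line 2: ['morning', 'fox'] (min_width=11, slack=1)
Line 3: ['box', 'soft'] (min_width=8, slack=4)
Line 4: ['kitchen', 'bus'] (min_width=11, slack=1)
Line 5: ['slow', 'six'] (min_width=8, slack=4)
Line 6: ['kitchen', 'will'] (min_width=12, slack=0)
Line 7: ['why', 'in', 'glass'] (min_width=12, slack=0)
Line 8: ['grass', 'was'] (min_width=9, slack=3)
Line 9: ['computer', 'a'] (min_width=10, slack=2)
Line 10: ['letter'] (min_width=6, slack=6)
Line 11: ['dolphin'] (min_width=7, slack=5)

Answer: |   chair    |
|morning fox |
|  box soft  |
|kitchen bus |
|  slow six  |
|kitchen will|
|why in glass|
| grass was  |
| computer a |
|   letter   |
|  dolphin   |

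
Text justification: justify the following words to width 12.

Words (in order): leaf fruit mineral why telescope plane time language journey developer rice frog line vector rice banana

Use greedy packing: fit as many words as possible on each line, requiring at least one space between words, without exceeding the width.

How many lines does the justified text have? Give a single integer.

Line 1: ['leaf', 'fruit'] (min_width=10, slack=2)
Line 2: ['mineral', 'why'] (min_width=11, slack=1)
Line 3: ['telescope'] (min_width=9, slack=3)
Line 4: ['plane', 'time'] (min_width=10, slack=2)
Line 5: ['language'] (min_width=8, slack=4)
Line 6: ['journey'] (min_width=7, slack=5)
Line 7: ['developer'] (min_width=9, slack=3)
Line 8: ['rice', 'frog'] (min_width=9, slack=3)
Line 9: ['line', 'vector'] (min_width=11, slack=1)
Line 10: ['rice', 'banana'] (min_width=11, slack=1)
Total lines: 10

Answer: 10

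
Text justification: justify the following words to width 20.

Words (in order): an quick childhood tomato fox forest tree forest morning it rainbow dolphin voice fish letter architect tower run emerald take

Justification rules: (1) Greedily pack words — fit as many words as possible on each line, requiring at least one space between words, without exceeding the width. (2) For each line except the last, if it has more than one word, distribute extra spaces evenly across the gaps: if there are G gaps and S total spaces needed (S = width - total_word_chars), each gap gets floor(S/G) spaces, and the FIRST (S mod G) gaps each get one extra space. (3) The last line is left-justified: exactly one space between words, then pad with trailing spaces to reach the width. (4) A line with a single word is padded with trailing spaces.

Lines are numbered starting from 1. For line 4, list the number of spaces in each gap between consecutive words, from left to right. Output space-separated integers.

Line 1: ['an', 'quick', 'childhood'] (min_width=18, slack=2)
Line 2: ['tomato', 'fox', 'forest'] (min_width=17, slack=3)
Line 3: ['tree', 'forest', 'morning'] (min_width=19, slack=1)
Line 4: ['it', 'rainbow', 'dolphin'] (min_width=18, slack=2)
Line 5: ['voice', 'fish', 'letter'] (min_width=17, slack=3)
Line 6: ['architect', 'tower', 'run'] (min_width=19, slack=1)
Line 7: ['emerald', 'take'] (min_width=12, slack=8)

Answer: 2 2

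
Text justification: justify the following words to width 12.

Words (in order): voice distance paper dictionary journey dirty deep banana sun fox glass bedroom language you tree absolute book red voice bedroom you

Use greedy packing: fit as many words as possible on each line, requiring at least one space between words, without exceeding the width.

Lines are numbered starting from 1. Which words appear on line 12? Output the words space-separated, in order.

Line 1: ['voice'] (min_width=5, slack=7)
Line 2: ['distance'] (min_width=8, slack=4)
Line 3: ['paper'] (min_width=5, slack=7)
Line 4: ['dictionary'] (min_width=10, slack=2)
Line 5: ['journey'] (min_width=7, slack=5)
Line 6: ['dirty', 'deep'] (min_width=10, slack=2)
Line 7: ['banana', 'sun'] (min_width=10, slack=2)
Line 8: ['fox', 'glass'] (min_width=9, slack=3)
Line 9: ['bedroom'] (min_width=7, slack=5)
Line 10: ['language', 'you'] (min_width=12, slack=0)
Line 11: ['tree'] (min_width=4, slack=8)
Line 12: ['absolute'] (min_width=8, slack=4)
Line 13: ['book', 'red'] (min_width=8, slack=4)
Line 14: ['voice'] (min_width=5, slack=7)
Line 15: ['bedroom', 'you'] (min_width=11, slack=1)

Answer: absolute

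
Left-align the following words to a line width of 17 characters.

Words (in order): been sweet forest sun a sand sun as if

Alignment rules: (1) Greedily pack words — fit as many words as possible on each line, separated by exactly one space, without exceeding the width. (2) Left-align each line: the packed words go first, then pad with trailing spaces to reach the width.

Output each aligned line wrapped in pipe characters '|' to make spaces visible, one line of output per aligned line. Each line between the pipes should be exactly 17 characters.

Answer: |been sweet forest|
|sun a sand sun as|
|if               |

Derivation:
Line 1: ['been', 'sweet', 'forest'] (min_width=17, slack=0)
Line 2: ['sun', 'a', 'sand', 'sun', 'as'] (min_width=17, slack=0)
Line 3: ['if'] (min_width=2, slack=15)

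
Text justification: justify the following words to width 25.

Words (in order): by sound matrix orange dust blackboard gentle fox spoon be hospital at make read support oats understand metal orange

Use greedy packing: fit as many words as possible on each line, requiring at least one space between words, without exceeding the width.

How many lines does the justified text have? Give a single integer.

Answer: 5

Derivation:
Line 1: ['by', 'sound', 'matrix', 'orange'] (min_width=22, slack=3)
Line 2: ['dust', 'blackboard', 'gentle'] (min_width=22, slack=3)
Line 3: ['fox', 'spoon', 'be', 'hospital', 'at'] (min_width=24, slack=1)
Line 4: ['make', 'read', 'support', 'oats'] (min_width=22, slack=3)
Line 5: ['understand', 'metal', 'orange'] (min_width=23, slack=2)
Total lines: 5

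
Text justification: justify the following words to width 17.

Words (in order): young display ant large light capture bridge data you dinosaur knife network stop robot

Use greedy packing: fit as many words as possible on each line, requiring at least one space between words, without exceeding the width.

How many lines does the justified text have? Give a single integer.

Line 1: ['young', 'display', 'ant'] (min_width=17, slack=0)
Line 2: ['large', 'light'] (min_width=11, slack=6)
Line 3: ['capture', 'bridge'] (min_width=14, slack=3)
Line 4: ['data', 'you', 'dinosaur'] (min_width=17, slack=0)
Line 5: ['knife', 'network'] (min_width=13, slack=4)
Line 6: ['stop', 'robot'] (min_width=10, slack=7)
Total lines: 6

Answer: 6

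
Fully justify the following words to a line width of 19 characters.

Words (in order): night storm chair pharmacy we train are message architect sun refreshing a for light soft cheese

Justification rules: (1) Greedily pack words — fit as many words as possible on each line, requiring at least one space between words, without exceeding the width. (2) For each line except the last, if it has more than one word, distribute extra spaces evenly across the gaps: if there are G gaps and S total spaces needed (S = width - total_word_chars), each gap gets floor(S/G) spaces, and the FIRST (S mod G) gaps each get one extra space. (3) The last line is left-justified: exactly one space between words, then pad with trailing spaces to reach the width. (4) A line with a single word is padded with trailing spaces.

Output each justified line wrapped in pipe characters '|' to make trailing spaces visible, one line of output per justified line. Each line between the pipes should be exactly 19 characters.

Answer: |night  storm  chair|
|pharmacy  we  train|
|are         message|
|architect       sun|
|refreshing   a  for|
|light soft cheese  |

Derivation:
Line 1: ['night', 'storm', 'chair'] (min_width=17, slack=2)
Line 2: ['pharmacy', 'we', 'train'] (min_width=17, slack=2)
Line 3: ['are', 'message'] (min_width=11, slack=8)
Line 4: ['architect', 'sun'] (min_width=13, slack=6)
Line 5: ['refreshing', 'a', 'for'] (min_width=16, slack=3)
Line 6: ['light', 'soft', 'cheese'] (min_width=17, slack=2)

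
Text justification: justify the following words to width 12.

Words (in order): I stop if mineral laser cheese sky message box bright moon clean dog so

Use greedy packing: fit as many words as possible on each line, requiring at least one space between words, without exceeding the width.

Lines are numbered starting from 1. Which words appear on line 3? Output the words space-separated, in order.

Answer: laser cheese

Derivation:
Line 1: ['I', 'stop', 'if'] (min_width=9, slack=3)
Line 2: ['mineral'] (min_width=7, slack=5)
Line 3: ['laser', 'cheese'] (min_width=12, slack=0)
Line 4: ['sky', 'message'] (min_width=11, slack=1)
Line 5: ['box', 'bright'] (min_width=10, slack=2)
Line 6: ['moon', 'clean'] (min_width=10, slack=2)
Line 7: ['dog', 'so'] (min_width=6, slack=6)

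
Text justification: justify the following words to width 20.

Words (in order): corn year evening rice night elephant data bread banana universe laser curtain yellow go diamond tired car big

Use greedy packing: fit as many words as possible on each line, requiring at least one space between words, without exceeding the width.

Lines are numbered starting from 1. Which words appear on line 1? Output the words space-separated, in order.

Answer: corn year evening

Derivation:
Line 1: ['corn', 'year', 'evening'] (min_width=17, slack=3)
Line 2: ['rice', 'night', 'elephant'] (min_width=19, slack=1)
Line 3: ['data', 'bread', 'banana'] (min_width=17, slack=3)
Line 4: ['universe', 'laser'] (min_width=14, slack=6)
Line 5: ['curtain', 'yellow', 'go'] (min_width=17, slack=3)
Line 6: ['diamond', 'tired', 'car'] (min_width=17, slack=3)
Line 7: ['big'] (min_width=3, slack=17)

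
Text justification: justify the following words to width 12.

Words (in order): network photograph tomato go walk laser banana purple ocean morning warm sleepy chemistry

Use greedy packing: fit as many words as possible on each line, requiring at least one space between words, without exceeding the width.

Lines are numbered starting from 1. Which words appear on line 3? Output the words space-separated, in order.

Answer: tomato go

Derivation:
Line 1: ['network'] (min_width=7, slack=5)
Line 2: ['photograph'] (min_width=10, slack=2)
Line 3: ['tomato', 'go'] (min_width=9, slack=3)
Line 4: ['walk', 'laser'] (min_width=10, slack=2)
Line 5: ['banana'] (min_width=6, slack=6)
Line 6: ['purple', 'ocean'] (min_width=12, slack=0)
Line 7: ['morning', 'warm'] (min_width=12, slack=0)
Line 8: ['sleepy'] (min_width=6, slack=6)
Line 9: ['chemistry'] (min_width=9, slack=3)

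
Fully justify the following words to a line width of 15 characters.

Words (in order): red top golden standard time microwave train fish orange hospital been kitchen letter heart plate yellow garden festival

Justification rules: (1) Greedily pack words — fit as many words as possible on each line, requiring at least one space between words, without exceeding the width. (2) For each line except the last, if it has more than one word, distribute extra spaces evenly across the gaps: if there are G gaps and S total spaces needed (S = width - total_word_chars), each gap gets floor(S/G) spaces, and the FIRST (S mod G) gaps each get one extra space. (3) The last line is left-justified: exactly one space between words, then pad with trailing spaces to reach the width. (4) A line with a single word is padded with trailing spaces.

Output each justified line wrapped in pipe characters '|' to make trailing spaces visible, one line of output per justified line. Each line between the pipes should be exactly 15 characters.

Answer: |red  top golden|
|standard   time|
|microwave train|
|fish     orange|
|hospital   been|
|kitchen  letter|
|heart     plate|
|yellow   garden|
|festival       |

Derivation:
Line 1: ['red', 'top', 'golden'] (min_width=14, slack=1)
Line 2: ['standard', 'time'] (min_width=13, slack=2)
Line 3: ['microwave', 'train'] (min_width=15, slack=0)
Line 4: ['fish', 'orange'] (min_width=11, slack=4)
Line 5: ['hospital', 'been'] (min_width=13, slack=2)
Line 6: ['kitchen', 'letter'] (min_width=14, slack=1)
Line 7: ['heart', 'plate'] (min_width=11, slack=4)
Line 8: ['yellow', 'garden'] (min_width=13, slack=2)
Line 9: ['festival'] (min_width=8, slack=7)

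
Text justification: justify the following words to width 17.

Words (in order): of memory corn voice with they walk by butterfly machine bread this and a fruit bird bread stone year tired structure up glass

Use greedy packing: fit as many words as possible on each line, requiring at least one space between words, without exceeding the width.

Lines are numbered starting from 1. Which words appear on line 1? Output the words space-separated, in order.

Answer: of memory corn

Derivation:
Line 1: ['of', 'memory', 'corn'] (min_width=14, slack=3)
Line 2: ['voice', 'with', 'they'] (min_width=15, slack=2)
Line 3: ['walk', 'by', 'butterfly'] (min_width=17, slack=0)
Line 4: ['machine', 'bread'] (min_width=13, slack=4)
Line 5: ['this', 'and', 'a', 'fruit'] (min_width=16, slack=1)
Line 6: ['bird', 'bread', 'stone'] (min_width=16, slack=1)
Line 7: ['year', 'tired'] (min_width=10, slack=7)
Line 8: ['structure', 'up'] (min_width=12, slack=5)
Line 9: ['glass'] (min_width=5, slack=12)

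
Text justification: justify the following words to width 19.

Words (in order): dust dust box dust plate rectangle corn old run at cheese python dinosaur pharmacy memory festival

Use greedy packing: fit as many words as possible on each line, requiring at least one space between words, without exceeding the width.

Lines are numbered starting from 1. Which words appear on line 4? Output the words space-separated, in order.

Answer: cheese python

Derivation:
Line 1: ['dust', 'dust', 'box', 'dust'] (min_width=18, slack=1)
Line 2: ['plate', 'rectangle'] (min_width=15, slack=4)
Line 3: ['corn', 'old', 'run', 'at'] (min_width=15, slack=4)
Line 4: ['cheese', 'python'] (min_width=13, slack=6)
Line 5: ['dinosaur', 'pharmacy'] (min_width=17, slack=2)
Line 6: ['memory', 'festival'] (min_width=15, slack=4)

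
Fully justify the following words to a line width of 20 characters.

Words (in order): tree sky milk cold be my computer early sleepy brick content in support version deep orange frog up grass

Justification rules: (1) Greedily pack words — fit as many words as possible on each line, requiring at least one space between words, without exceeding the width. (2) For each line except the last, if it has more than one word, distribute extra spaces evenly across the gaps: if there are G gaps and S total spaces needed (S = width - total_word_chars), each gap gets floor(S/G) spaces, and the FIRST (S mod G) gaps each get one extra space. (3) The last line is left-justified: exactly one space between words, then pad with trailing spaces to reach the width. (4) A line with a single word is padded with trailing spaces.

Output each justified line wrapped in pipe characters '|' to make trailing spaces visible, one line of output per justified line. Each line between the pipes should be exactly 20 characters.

Line 1: ['tree', 'sky', 'milk', 'cold'] (min_width=18, slack=2)
Line 2: ['be', 'my', 'computer', 'early'] (min_width=20, slack=0)
Line 3: ['sleepy', 'brick', 'content'] (min_width=20, slack=0)
Line 4: ['in', 'support', 'version'] (min_width=18, slack=2)
Line 5: ['deep', 'orange', 'frog', 'up'] (min_width=19, slack=1)
Line 6: ['grass'] (min_width=5, slack=15)

Answer: |tree  sky  milk cold|
|be my computer early|
|sleepy brick content|
|in  support  version|
|deep  orange frog up|
|grass               |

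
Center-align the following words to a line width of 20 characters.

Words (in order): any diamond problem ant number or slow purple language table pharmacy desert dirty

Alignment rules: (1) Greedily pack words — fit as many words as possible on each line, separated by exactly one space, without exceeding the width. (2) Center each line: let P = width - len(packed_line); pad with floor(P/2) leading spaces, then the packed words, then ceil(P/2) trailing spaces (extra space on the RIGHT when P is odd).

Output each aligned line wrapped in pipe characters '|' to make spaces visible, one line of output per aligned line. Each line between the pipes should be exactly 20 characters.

Line 1: ['any', 'diamond', 'problem'] (min_width=19, slack=1)
Line 2: ['ant', 'number', 'or', 'slow'] (min_width=18, slack=2)
Line 3: ['purple', 'language'] (min_width=15, slack=5)
Line 4: ['table', 'pharmacy'] (min_width=14, slack=6)
Line 5: ['desert', 'dirty'] (min_width=12, slack=8)

Answer: |any diamond problem |
| ant number or slow |
|  purple language   |
|   table pharmacy   |
|    desert dirty    |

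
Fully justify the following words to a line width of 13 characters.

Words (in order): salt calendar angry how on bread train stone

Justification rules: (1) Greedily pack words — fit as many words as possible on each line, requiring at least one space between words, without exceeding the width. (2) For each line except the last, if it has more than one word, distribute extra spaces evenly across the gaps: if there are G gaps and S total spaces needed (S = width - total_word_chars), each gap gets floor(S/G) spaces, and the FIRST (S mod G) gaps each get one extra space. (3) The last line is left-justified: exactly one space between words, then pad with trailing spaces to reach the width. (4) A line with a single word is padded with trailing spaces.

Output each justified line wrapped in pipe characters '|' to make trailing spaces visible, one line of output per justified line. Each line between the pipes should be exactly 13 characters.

Answer: |salt calendar|
|angry  how on|
|bread   train|
|stone        |

Derivation:
Line 1: ['salt', 'calendar'] (min_width=13, slack=0)
Line 2: ['angry', 'how', 'on'] (min_width=12, slack=1)
Line 3: ['bread', 'train'] (min_width=11, slack=2)
Line 4: ['stone'] (min_width=5, slack=8)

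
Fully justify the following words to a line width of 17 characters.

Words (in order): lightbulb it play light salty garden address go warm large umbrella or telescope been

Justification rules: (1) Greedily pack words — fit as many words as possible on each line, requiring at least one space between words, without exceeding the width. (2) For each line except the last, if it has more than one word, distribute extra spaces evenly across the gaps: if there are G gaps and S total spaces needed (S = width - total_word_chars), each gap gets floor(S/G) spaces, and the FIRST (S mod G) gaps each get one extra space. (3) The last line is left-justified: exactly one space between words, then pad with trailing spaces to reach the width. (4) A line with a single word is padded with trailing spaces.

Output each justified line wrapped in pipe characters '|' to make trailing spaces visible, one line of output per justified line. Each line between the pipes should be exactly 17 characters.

Line 1: ['lightbulb', 'it', 'play'] (min_width=17, slack=0)
Line 2: ['light', 'salty'] (min_width=11, slack=6)
Line 3: ['garden', 'address', 'go'] (min_width=17, slack=0)
Line 4: ['warm', 'large'] (min_width=10, slack=7)
Line 5: ['umbrella', 'or'] (min_width=11, slack=6)
Line 6: ['telescope', 'been'] (min_width=14, slack=3)

Answer: |lightbulb it play|
|light       salty|
|garden address go|
|warm        large|
|umbrella       or|
|telescope been   |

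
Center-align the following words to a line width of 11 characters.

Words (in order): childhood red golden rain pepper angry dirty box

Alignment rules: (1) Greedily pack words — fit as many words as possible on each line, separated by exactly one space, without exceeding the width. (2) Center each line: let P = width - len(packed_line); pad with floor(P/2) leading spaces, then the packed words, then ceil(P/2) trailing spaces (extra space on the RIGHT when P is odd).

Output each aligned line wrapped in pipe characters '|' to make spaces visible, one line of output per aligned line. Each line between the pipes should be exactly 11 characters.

Answer: | childhood |
|red golden |
|rain pepper|
|angry dirty|
|    box    |

Derivation:
Line 1: ['childhood'] (min_width=9, slack=2)
Line 2: ['red', 'golden'] (min_width=10, slack=1)
Line 3: ['rain', 'pepper'] (min_width=11, slack=0)
Line 4: ['angry', 'dirty'] (min_width=11, slack=0)
Line 5: ['box'] (min_width=3, slack=8)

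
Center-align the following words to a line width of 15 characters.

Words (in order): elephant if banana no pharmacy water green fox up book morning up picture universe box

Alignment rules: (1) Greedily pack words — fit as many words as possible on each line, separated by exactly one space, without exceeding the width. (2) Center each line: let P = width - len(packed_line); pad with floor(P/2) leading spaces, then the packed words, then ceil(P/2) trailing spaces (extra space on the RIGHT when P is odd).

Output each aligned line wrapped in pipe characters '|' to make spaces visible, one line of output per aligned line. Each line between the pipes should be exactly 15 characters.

Line 1: ['elephant', 'if'] (min_width=11, slack=4)
Line 2: ['banana', 'no'] (min_width=9, slack=6)
Line 3: ['pharmacy', 'water'] (min_width=14, slack=1)
Line 4: ['green', 'fox', 'up'] (min_width=12, slack=3)
Line 5: ['book', 'morning', 'up'] (min_width=15, slack=0)
Line 6: ['picture'] (min_width=7, slack=8)
Line 7: ['universe', 'box'] (min_width=12, slack=3)

Answer: |  elephant if  |
|   banana no   |
|pharmacy water |
| green fox up  |
|book morning up|
|    picture    |
| universe box  |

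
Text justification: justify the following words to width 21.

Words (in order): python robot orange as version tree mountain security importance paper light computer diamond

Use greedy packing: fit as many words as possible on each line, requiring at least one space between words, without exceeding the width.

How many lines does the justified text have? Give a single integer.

Line 1: ['python', 'robot', 'orange'] (min_width=19, slack=2)
Line 2: ['as', 'version', 'tree'] (min_width=15, slack=6)
Line 3: ['mountain', 'security'] (min_width=17, slack=4)
Line 4: ['importance', 'paper'] (min_width=16, slack=5)
Line 5: ['light', 'computer'] (min_width=14, slack=7)
Line 6: ['diamond'] (min_width=7, slack=14)
Total lines: 6

Answer: 6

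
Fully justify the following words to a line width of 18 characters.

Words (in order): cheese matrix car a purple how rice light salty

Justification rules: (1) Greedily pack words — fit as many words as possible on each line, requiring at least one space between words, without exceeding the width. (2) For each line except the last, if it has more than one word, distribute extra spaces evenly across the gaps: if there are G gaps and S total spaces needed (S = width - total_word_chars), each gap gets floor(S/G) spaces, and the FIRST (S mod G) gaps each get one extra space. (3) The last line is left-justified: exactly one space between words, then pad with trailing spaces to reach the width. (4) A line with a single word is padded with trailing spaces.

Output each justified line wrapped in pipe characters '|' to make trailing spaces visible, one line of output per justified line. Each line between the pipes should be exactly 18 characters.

Answer: |cheese  matrix car|
|a  purple how rice|
|light salty       |

Derivation:
Line 1: ['cheese', 'matrix', 'car'] (min_width=17, slack=1)
Line 2: ['a', 'purple', 'how', 'rice'] (min_width=17, slack=1)
Line 3: ['light', 'salty'] (min_width=11, slack=7)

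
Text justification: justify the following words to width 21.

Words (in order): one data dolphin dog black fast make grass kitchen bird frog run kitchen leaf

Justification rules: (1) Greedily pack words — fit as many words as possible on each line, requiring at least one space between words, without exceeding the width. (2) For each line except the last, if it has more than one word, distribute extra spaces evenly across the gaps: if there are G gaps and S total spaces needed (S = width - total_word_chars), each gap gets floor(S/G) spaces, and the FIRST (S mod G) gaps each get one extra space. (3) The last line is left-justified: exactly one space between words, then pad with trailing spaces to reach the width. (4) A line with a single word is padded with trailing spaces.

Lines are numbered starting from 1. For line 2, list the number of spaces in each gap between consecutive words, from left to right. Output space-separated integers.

Line 1: ['one', 'data', 'dolphin', 'dog'] (min_width=20, slack=1)
Line 2: ['black', 'fast', 'make', 'grass'] (min_width=21, slack=0)
Line 3: ['kitchen', 'bird', 'frog', 'run'] (min_width=21, slack=0)
Line 4: ['kitchen', 'leaf'] (min_width=12, slack=9)

Answer: 1 1 1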